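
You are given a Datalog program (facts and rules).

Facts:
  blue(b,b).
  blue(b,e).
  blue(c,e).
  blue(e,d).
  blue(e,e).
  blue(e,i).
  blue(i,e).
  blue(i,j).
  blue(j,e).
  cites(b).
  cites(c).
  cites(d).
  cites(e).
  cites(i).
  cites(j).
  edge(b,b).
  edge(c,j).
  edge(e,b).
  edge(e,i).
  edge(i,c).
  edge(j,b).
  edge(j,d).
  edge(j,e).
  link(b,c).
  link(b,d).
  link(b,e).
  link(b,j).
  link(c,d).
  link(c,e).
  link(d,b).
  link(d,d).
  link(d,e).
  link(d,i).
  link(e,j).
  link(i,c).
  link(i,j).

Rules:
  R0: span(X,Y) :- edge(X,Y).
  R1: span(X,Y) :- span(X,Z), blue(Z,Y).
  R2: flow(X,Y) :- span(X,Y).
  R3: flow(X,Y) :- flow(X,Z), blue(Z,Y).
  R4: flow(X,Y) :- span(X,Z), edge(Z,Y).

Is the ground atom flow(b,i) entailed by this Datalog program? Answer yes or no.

round 1: derive span(b,b) via R0 from edge(b,b)
round 1: derive span(c,j) via R0 from edge(c,j)
round 1: derive span(e,b) via R0 from edge(e,b)
round 1: derive span(e,i) via R0 from edge(e,i)
round 1: derive span(i,c) via R0 from edge(i,c)
round 1: derive span(j,b) via R0 from edge(j,b)
round 1: derive span(j,d) via R0 from edge(j,d)
round 1: derive span(j,e) via R0 from edge(j,e)
round 2: derive span(b,e) via R1 from span(b,b), blue(b,e)
round 2: derive span(c,e) via R1 from span(c,j), blue(j,e)
round 2: derive span(e,e) via R1 from span(e,b), blue(b,e)
round 2: derive span(e,j) via R1 from span(e,i), blue(i,j)
round 2: derive span(i,e) via R1 from span(i,c), blue(c,e)
round 2: derive span(j,i) via R1 from span(j,e), blue(e,i)
round 2: derive flow(b,b) via R2 from span(b,b)
round 2: derive flow(c,j) via R2 from span(c,j)
round 2: derive flow(e,b) via R2 from span(e,b)
round 2: derive flow(e,i) via R2 from span(e,i)
round 2: derive flow(i,c) via R2 from span(i,c)
round 2: derive flow(j,b) via R2 from span(j,b)
round 2: derive flow(j,d) via R2 from span(j,d)
round 2: derive flow(j,e) via R2 from span(j,e)
round 2: derive flow(c,b) via R4 from span(c,j), edge(j,b)
round 2: derive flow(c,d) via R4 from span(c,j), edge(j,d)
round 2: derive flow(c,e) via R4 from span(c,j), edge(j,e)
round 2: derive flow(e,c) via R4 from span(e,i), edge(i,c)
round 2: derive flow(i,j) via R4 from span(i,c), edge(c,j)
round 2: derive flow(j,i) via R4 from span(j,e), edge(e,i)
round 3: derive span(b,d) via R1 from span(b,e), blue(e,d)
round 3: derive span(b,i) via R1 from span(b,e), blue(e,i)
round 3: derive span(c,d) via R1 from span(c,e), blue(e,d)
round 3: derive span(c,i) via R1 from span(c,e), blue(e,i)
round 3: derive span(e,d) via R1 from span(e,e), blue(e,d)
round 3: derive span(i,d) via R1 from span(i,e), blue(e,d)
round 3: derive span(i,i) via R1 from span(i,e), blue(e,i)
round 3: derive span(j,j) via R1 from span(j,i), blue(i,j)
round 3: derive flow(b,e) via R2 from span(b,e)
round 3: derive flow(e,e) via R2 from span(e,e)
round 3: derive flow(e,j) via R2 from span(e,j)
round 3: derive flow(i,e) via R2 from span(i,e)
round 3: derive flow(c,i) via R3 from flow(c,e), blue(e,i)
round 3: derive flow(j,j) via R3 from flow(j,i), blue(i,j)
round 3: derive flow(b,i) via R4 from span(b,e), edge(e,i)
round 3: derive flow(e,d) via R4 from span(e,j), edge(j,d)
round 3: derive flow(i,b) via R4 from span(i,e), edge(e,b)
round 3: derive flow(i,i) via R4 from span(i,e), edge(e,i)
round 3: derive flow(j,c) via R4 from span(j,i), edge(i,c)
round 4: derive span(b,j) via R1 from span(b,i), blue(i,j)
round 4: derive span(i,j) via R1 from span(i,i), blue(i,j)
round 4: derive flow(b,d) via R2 from span(b,d)
round 4: derive flow(i,d) via R2 from span(i,d)
round 4: derive flow(b,j) via R3 from flow(b,i), blue(i,j)
round 4: derive flow(b,c) via R4 from span(b,i), edge(i,c)
round 4: derive flow(c,c) via R4 from span(c,i), edge(i,c)

yes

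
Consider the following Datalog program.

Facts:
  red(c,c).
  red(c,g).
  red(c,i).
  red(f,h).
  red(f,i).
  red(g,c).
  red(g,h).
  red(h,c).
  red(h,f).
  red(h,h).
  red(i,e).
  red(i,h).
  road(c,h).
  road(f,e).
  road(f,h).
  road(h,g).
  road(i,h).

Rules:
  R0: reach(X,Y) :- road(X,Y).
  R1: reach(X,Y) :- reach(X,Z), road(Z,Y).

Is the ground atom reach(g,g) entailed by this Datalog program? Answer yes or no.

no

round 1: derive reach(c,h) via R0 from road(c,h)
round 1: derive reach(f,e) via R0 from road(f,e)
round 1: derive reach(f,h) via R0 from road(f,h)
round 1: derive reach(h,g) via R0 from road(h,g)
round 1: derive reach(i,h) via R0 from road(i,h)
round 2: derive reach(c,g) via R1 from reach(c,h), road(h,g)
round 2: derive reach(f,g) via R1 from reach(f,h), road(h,g)
round 2: derive reach(i,g) via R1 from reach(i,h), road(h,g)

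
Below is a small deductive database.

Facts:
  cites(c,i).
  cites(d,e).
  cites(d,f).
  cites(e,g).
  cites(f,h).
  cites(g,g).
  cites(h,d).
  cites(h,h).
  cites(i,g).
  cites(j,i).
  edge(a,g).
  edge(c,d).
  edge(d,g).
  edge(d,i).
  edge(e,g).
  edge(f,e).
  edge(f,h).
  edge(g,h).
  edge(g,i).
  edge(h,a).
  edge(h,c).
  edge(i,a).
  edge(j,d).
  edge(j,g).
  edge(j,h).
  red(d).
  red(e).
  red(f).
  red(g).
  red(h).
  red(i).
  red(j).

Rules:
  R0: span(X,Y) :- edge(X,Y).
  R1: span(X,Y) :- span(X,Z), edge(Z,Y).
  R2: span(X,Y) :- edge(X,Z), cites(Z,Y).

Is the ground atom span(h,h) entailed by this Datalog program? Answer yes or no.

yes

round 1: derive span(a,g) via R0 from edge(a,g)
round 1: derive span(c,d) via R0 from edge(c,d)
round 1: derive span(d,g) via R0 from edge(d,g)
round 1: derive span(d,i) via R0 from edge(d,i)
round 1: derive span(e,g) via R0 from edge(e,g)
round 1: derive span(f,e) via R0 from edge(f,e)
round 1: derive span(f,h) via R0 from edge(f,h)
round 1: derive span(g,h) via R0 from edge(g,h)
round 1: derive span(g,i) via R0 from edge(g,i)
round 1: derive span(h,a) via R0 from edge(h,a)
round 1: derive span(h,c) via R0 from edge(h,c)
round 1: derive span(i,a) via R0 from edge(i,a)
round 1: derive span(j,d) via R0 from edge(j,d)
round 1: derive span(j,g) via R0 from edge(j,g)
round 1: derive span(j,h) via R0 from edge(j,h)
round 1: derive span(c,e) via R2 from edge(c,d), cites(d,e)
round 1: derive span(c,f) via R2 from edge(c,d), cites(d,f)
round 1: derive span(f,d) via R2 from edge(f,h), cites(h,d)
round 1: derive span(f,g) via R2 from edge(f,e), cites(e,g)
round 1: derive span(g,d) via R2 from edge(g,h), cites(h,d)
round 1: derive span(g,g) via R2 from edge(g,i), cites(i,g)
round 1: derive span(h,i) via R2 from edge(h,c), cites(c,i)
round 1: derive span(j,e) via R2 from edge(j,d), cites(d,e)
round 1: derive span(j,f) via R2 from edge(j,d), cites(d,f)
round 2: derive span(a,h) via R1 from span(a,g), edge(g,h)
round 2: derive span(a,i) via R1 from span(a,g), edge(g,i)
round 2: derive span(c,g) via R1 from span(c,d), edge(d,g)
round 2: derive span(c,h) via R1 from span(c,f), edge(f,h)
round 2: derive span(c,i) via R1 from span(c,d), edge(d,i)
round 2: derive span(d,a) via R1 from span(d,i), edge(i,a)
round 2: derive span(d,h) via R1 from span(d,g), edge(g,h)
round 2: derive span(e,h) via R1 from span(e,g), edge(g,h)
round 2: derive span(e,i) via R1 from span(e,g), edge(g,i)
round 2: derive span(f,a) via R1 from span(f,h), edge(h,a)
round 2: derive span(f,c) via R1 from span(f,h), edge(h,c)
round 2: derive span(f,i) via R1 from span(f,d), edge(d,i)
round 2: derive span(g,a) via R1 from span(g,h), edge(h,a)
round 2: derive span(g,c) via R1 from span(g,h), edge(h,c)
round 2: derive span(h,d) via R1 from span(h,c), edge(c,d)
round 2: derive span(h,g) via R1 from span(h,a), edge(a,g)
round 2: derive span(i,g) via R1 from span(i,a), edge(a,g)
round 2: derive span(j,a) via R1 from span(j,h), edge(h,a)
round 2: derive span(j,c) via R1 from span(j,h), edge(h,c)
round 2: derive span(j,i) via R1 from span(j,d), edge(d,i)
round 3: derive span(a,a) via R1 from span(a,h), edge(h,a)
round 3: derive span(a,c) via R1 from span(a,h), edge(h,c)
round 3: derive span(c,a) via R1 from span(c,h), edge(h,a)
round 3: derive span(c,c) via R1 from span(c,h), edge(h,c)
round 3: derive span(d,c) via R1 from span(d,h), edge(h,c)
round 3: derive span(e,a) via R1 from span(e,h), edge(h,a)
round 3: derive span(e,c) via R1 from span(e,h), edge(h,c)
round 3: derive span(h,h) via R1 from span(h,g), edge(g,h)
round 3: derive span(i,h) via R1 from span(i,g), edge(g,h)
round 3: derive span(i,i) via R1 from span(i,g), edge(g,i)
round 4: derive span(a,d) via R1 from span(a,c), edge(c,d)
round 4: derive span(d,d) via R1 from span(d,c), edge(c,d)
round 4: derive span(e,d) via R1 from span(e,c), edge(c,d)
round 4: derive span(i,c) via R1 from span(i,h), edge(h,c)
round 5: derive span(i,d) via R1 from span(i,c), edge(c,d)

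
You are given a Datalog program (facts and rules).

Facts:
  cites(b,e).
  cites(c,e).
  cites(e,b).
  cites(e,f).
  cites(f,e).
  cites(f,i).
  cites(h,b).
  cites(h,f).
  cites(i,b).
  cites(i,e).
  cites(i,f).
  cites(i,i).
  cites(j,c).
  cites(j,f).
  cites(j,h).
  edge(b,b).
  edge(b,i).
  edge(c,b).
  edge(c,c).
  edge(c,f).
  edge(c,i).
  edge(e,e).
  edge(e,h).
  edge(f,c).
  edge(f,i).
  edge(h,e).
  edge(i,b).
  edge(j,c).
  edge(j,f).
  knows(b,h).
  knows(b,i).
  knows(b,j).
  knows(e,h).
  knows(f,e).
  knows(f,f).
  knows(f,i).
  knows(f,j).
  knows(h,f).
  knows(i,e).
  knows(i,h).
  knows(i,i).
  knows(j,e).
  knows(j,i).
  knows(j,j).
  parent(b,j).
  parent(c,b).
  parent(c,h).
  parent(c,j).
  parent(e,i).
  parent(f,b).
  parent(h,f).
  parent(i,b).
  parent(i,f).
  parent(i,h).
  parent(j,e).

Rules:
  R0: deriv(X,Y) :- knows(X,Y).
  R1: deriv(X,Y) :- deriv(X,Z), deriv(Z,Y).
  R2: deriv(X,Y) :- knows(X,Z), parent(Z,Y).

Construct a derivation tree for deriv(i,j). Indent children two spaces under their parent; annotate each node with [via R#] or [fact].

deriv(i,j)  [via R1]
  deriv(i,b)  [via R2]
    knows(i,i)  [fact]
    parent(i,b)  [fact]
  deriv(b,j)  [via R0]
    knows(b,j)  [fact]

round 1: derive deriv(b,h) via R0 from knows(b,h)
round 1: derive deriv(b,i) via R0 from knows(b,i)
round 1: derive deriv(b,j) via R0 from knows(b,j)
round 1: derive deriv(e,h) via R0 from knows(e,h)
round 1: derive deriv(f,e) via R0 from knows(f,e)
round 1: derive deriv(f,f) via R0 from knows(f,f)
round 1: derive deriv(f,i) via R0 from knows(f,i)
round 1: derive deriv(f,j) via R0 from knows(f,j)
round 1: derive deriv(h,f) via R0 from knows(h,f)
round 1: derive deriv(i,e) via R0 from knows(i,e)
round 1: derive deriv(i,h) via R0 from knows(i,h)
round 1: derive deriv(i,i) via R0 from knows(i,i)
round 1: derive deriv(j,e) via R0 from knows(j,e)
round 1: derive deriv(j,i) via R0 from knows(j,i)
round 1: derive deriv(j,j) via R0 from knows(j,j)
round 1: derive deriv(b,b) via R2 from knows(b,i), parent(i,b)
round 1: derive deriv(b,e) via R2 from knows(b,j), parent(j,e)
round 1: derive deriv(b,f) via R2 from knows(b,h), parent(h,f)
round 1: derive deriv(e,f) via R2 from knows(e,h), parent(h,f)
round 1: derive deriv(f,b) via R2 from knows(f,f), parent(f,b)
round 1: derive deriv(f,h) via R2 from knows(f,i), parent(i,h)
round 1: derive deriv(h,b) via R2 from knows(h,f), parent(f,b)
round 1: derive deriv(i,b) via R2 from knows(i,i), parent(i,b)
round 1: derive deriv(i,f) via R2 from knows(i,h), parent(h,f)
round 1: derive deriv(j,b) via R2 from knows(j,i), parent(i,b)
round 1: derive deriv(j,f) via R2 from knows(j,i), parent(i,f)
round 1: derive deriv(j,h) via R2 from knows(j,i), parent(i,h)
round 2: derive deriv(e,b) via R1 from deriv(e,f), deriv(f,b)
round 2: derive deriv(e,e) via R1 from deriv(e,f), deriv(f,e)
round 2: derive deriv(e,i) via R1 from deriv(e,f), deriv(f,i)
round 2: derive deriv(e,j) via R1 from deriv(e,f), deriv(f,j)
round 2: derive deriv(h,e) via R1 from deriv(h,b), deriv(b,e)
round 2: derive deriv(h,h) via R1 from deriv(h,b), deriv(b,h)
round 2: derive deriv(h,i) via R1 from deriv(h,b), deriv(b,i)
round 2: derive deriv(h,j) via R1 from deriv(h,b), deriv(b,j)
round 2: derive deriv(i,j) via R1 from deriv(i,b), deriv(b,j)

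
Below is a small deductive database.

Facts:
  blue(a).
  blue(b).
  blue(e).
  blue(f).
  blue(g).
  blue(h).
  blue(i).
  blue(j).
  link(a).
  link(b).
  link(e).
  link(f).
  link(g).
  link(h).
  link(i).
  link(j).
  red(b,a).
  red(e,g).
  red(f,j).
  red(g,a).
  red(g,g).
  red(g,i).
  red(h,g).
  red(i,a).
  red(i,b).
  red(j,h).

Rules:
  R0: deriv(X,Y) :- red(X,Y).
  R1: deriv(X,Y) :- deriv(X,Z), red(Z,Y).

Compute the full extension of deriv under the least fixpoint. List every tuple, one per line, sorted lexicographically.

round 1: derive deriv(b,a) via R0 from red(b,a)
round 1: derive deriv(e,g) via R0 from red(e,g)
round 1: derive deriv(f,j) via R0 from red(f,j)
round 1: derive deriv(g,a) via R0 from red(g,a)
round 1: derive deriv(g,g) via R0 from red(g,g)
round 1: derive deriv(g,i) via R0 from red(g,i)
round 1: derive deriv(h,g) via R0 from red(h,g)
round 1: derive deriv(i,a) via R0 from red(i,a)
round 1: derive deriv(i,b) via R0 from red(i,b)
round 1: derive deriv(j,h) via R0 from red(j,h)
round 2: derive deriv(e,a) via R1 from deriv(e,g), red(g,a)
round 2: derive deriv(e,i) via R1 from deriv(e,g), red(g,i)
round 2: derive deriv(f,h) via R1 from deriv(f,j), red(j,h)
round 2: derive deriv(g,b) via R1 from deriv(g,i), red(i,b)
round 2: derive deriv(h,a) via R1 from deriv(h,g), red(g,a)
round 2: derive deriv(h,i) via R1 from deriv(h,g), red(g,i)
round 2: derive deriv(j,g) via R1 from deriv(j,h), red(h,g)
round 3: derive deriv(e,b) via R1 from deriv(e,i), red(i,b)
round 3: derive deriv(f,g) via R1 from deriv(f,h), red(h,g)
round 3: derive deriv(h,b) via R1 from deriv(h,i), red(i,b)
round 3: derive deriv(j,a) via R1 from deriv(j,g), red(g,a)
round 3: derive deriv(j,i) via R1 from deriv(j,g), red(g,i)
round 4: derive deriv(f,a) via R1 from deriv(f,g), red(g,a)
round 4: derive deriv(f,i) via R1 from deriv(f,g), red(g,i)
round 4: derive deriv(j,b) via R1 from deriv(j,i), red(i,b)
round 5: derive deriv(f,b) via R1 from deriv(f,i), red(i,b)

deriv(b,a)
deriv(e,a)
deriv(e,b)
deriv(e,g)
deriv(e,i)
deriv(f,a)
deriv(f,b)
deriv(f,g)
deriv(f,h)
deriv(f,i)
deriv(f,j)
deriv(g,a)
deriv(g,b)
deriv(g,g)
deriv(g,i)
deriv(h,a)
deriv(h,b)
deriv(h,g)
deriv(h,i)
deriv(i,a)
deriv(i,b)
deriv(j,a)
deriv(j,b)
deriv(j,g)
deriv(j,h)
deriv(j,i)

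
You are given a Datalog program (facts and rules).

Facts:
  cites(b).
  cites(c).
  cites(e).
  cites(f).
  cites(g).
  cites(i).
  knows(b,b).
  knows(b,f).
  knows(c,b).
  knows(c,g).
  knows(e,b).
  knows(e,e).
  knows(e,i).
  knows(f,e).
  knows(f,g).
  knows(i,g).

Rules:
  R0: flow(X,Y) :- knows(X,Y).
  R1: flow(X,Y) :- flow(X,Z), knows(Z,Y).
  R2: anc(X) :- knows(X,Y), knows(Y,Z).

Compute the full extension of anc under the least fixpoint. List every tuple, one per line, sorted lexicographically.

anc(b)
anc(c)
anc(e)
anc(f)

round 1: derive anc(b) via R2 from knows(b,b), knows(b,b)
round 1: derive anc(c) via R2 from knows(c,b), knows(b,b)
round 1: derive anc(e) via R2 from knows(e,b), knows(b,b)
round 1: derive anc(f) via R2 from knows(f,e), knows(e,b)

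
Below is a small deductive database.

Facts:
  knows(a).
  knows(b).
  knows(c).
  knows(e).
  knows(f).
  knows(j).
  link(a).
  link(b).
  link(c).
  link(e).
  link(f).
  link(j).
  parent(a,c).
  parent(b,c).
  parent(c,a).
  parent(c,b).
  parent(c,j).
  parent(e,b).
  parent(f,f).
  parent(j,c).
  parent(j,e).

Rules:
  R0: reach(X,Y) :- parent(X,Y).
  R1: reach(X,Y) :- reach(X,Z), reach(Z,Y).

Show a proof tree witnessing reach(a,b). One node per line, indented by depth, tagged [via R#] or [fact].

round 1: derive reach(a,c) via R0 from parent(a,c)
round 1: derive reach(b,c) via R0 from parent(b,c)
round 1: derive reach(c,a) via R0 from parent(c,a)
round 1: derive reach(c,b) via R0 from parent(c,b)
round 1: derive reach(c,j) via R0 from parent(c,j)
round 1: derive reach(e,b) via R0 from parent(e,b)
round 1: derive reach(f,f) via R0 from parent(f,f)
round 1: derive reach(j,c) via R0 from parent(j,c)
round 1: derive reach(j,e) via R0 from parent(j,e)
round 2: derive reach(a,a) via R1 from reach(a,c), reach(c,a)
round 2: derive reach(a,b) via R1 from reach(a,c), reach(c,b)
round 2: derive reach(a,j) via R1 from reach(a,c), reach(c,j)
round 2: derive reach(b,a) via R1 from reach(b,c), reach(c,a)
round 2: derive reach(b,b) via R1 from reach(b,c), reach(c,b)
round 2: derive reach(b,j) via R1 from reach(b,c), reach(c,j)
round 2: derive reach(c,c) via R1 from reach(c,a), reach(a,c)
round 2: derive reach(c,e) via R1 from reach(c,j), reach(j,e)
round 2: derive reach(e,c) via R1 from reach(e,b), reach(b,c)
round 2: derive reach(j,a) via R1 from reach(j,c), reach(c,a)
round 2: derive reach(j,b) via R1 from reach(j,c), reach(c,b)
round 2: derive reach(j,j) via R1 from reach(j,c), reach(c,j)
round 3: derive reach(a,e) via R1 from reach(a,c), reach(c,e)
round 3: derive reach(b,e) via R1 from reach(b,c), reach(c,e)
round 3: derive reach(e,a) via R1 from reach(e,b), reach(b,a)
round 3: derive reach(e,e) via R1 from reach(e,c), reach(c,e)
round 3: derive reach(e,j) via R1 from reach(e,b), reach(b,j)

reach(a,b)  [via R1]
  reach(a,c)  [via R0]
    parent(a,c)  [fact]
  reach(c,b)  [via R0]
    parent(c,b)  [fact]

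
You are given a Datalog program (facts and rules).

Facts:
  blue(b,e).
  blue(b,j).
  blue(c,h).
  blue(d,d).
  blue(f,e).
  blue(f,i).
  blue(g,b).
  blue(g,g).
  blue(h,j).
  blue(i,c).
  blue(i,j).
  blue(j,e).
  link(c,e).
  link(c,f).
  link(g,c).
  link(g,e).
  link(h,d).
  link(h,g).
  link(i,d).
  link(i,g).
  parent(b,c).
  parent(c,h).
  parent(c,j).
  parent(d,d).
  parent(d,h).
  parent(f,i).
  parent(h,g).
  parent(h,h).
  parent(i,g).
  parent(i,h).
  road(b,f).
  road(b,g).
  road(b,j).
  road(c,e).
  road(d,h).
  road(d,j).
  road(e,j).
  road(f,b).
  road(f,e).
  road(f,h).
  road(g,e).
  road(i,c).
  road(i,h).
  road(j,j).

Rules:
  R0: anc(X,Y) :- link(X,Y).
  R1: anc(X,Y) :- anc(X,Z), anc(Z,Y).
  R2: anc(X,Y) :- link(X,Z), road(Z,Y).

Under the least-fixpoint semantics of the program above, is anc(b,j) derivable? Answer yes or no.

round 1: derive anc(c,e) via R0 from link(c,e)
round 1: derive anc(c,f) via R0 from link(c,f)
round 1: derive anc(g,c) via R0 from link(g,c)
round 1: derive anc(g,e) via R0 from link(g,e)
round 1: derive anc(h,d) via R0 from link(h,d)
round 1: derive anc(h,g) via R0 from link(h,g)
round 1: derive anc(i,d) via R0 from link(i,d)
round 1: derive anc(i,g) via R0 from link(i,g)
round 1: derive anc(c,b) via R2 from link(c,f), road(f,b)
round 1: derive anc(c,h) via R2 from link(c,f), road(f,h)
round 1: derive anc(c,j) via R2 from link(c,e), road(e,j)
round 1: derive anc(g,j) via R2 from link(g,e), road(e,j)
round 1: derive anc(h,e) via R2 from link(h,g), road(g,e)
round 1: derive anc(h,h) via R2 from link(h,d), road(d,h)
round 1: derive anc(h,j) via R2 from link(h,d), road(d,j)
round 1: derive anc(i,e) via R2 from link(i,g), road(g,e)
round 1: derive anc(i,h) via R2 from link(i,d), road(d,h)
round 1: derive anc(i,j) via R2 from link(i,d), road(d,j)
round 2: derive anc(c,d) via R1 from anc(c,h), anc(h,d)
round 2: derive anc(c,g) via R1 from anc(c,h), anc(h,g)
round 2: derive anc(g,b) via R1 from anc(g,c), anc(c,b)
round 2: derive anc(g,f) via R1 from anc(g,c), anc(c,f)
round 2: derive anc(g,h) via R1 from anc(g,c), anc(c,h)
round 2: derive anc(h,c) via R1 from anc(h,g), anc(g,c)
round 2: derive anc(i,c) via R1 from anc(i,g), anc(g,c)
round 3: derive anc(c,c) via R1 from anc(c,g), anc(g,c)
round 3: derive anc(g,d) via R1 from anc(g,c), anc(c,d)
round 3: derive anc(g,g) via R1 from anc(g,c), anc(c,g)
round 3: derive anc(h,b) via R1 from anc(h,c), anc(c,b)
round 3: derive anc(h,f) via R1 from anc(h,c), anc(c,f)
round 3: derive anc(i,b) via R1 from anc(i,c), anc(c,b)
round 3: derive anc(i,f) via R1 from anc(i,c), anc(c,f)

no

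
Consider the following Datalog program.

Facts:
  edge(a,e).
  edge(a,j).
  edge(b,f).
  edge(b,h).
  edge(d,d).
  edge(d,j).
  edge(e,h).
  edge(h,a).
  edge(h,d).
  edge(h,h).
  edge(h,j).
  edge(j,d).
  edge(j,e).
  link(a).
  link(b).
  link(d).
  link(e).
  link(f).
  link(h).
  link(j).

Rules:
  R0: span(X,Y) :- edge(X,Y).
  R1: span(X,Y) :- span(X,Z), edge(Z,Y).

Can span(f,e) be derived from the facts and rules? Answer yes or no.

no

round 1: derive span(a,e) via R0 from edge(a,e)
round 1: derive span(a,j) via R0 from edge(a,j)
round 1: derive span(b,f) via R0 from edge(b,f)
round 1: derive span(b,h) via R0 from edge(b,h)
round 1: derive span(d,d) via R0 from edge(d,d)
round 1: derive span(d,j) via R0 from edge(d,j)
round 1: derive span(e,h) via R0 from edge(e,h)
round 1: derive span(h,a) via R0 from edge(h,a)
round 1: derive span(h,d) via R0 from edge(h,d)
round 1: derive span(h,h) via R0 from edge(h,h)
round 1: derive span(h,j) via R0 from edge(h,j)
round 1: derive span(j,d) via R0 from edge(j,d)
round 1: derive span(j,e) via R0 from edge(j,e)
round 2: derive span(a,d) via R1 from span(a,j), edge(j,d)
round 2: derive span(a,h) via R1 from span(a,e), edge(e,h)
round 2: derive span(b,a) via R1 from span(b,h), edge(h,a)
round 2: derive span(b,d) via R1 from span(b,h), edge(h,d)
round 2: derive span(b,j) via R1 from span(b,h), edge(h,j)
round 2: derive span(d,e) via R1 from span(d,j), edge(j,e)
round 2: derive span(e,a) via R1 from span(e,h), edge(h,a)
round 2: derive span(e,d) via R1 from span(e,h), edge(h,d)
round 2: derive span(e,j) via R1 from span(e,h), edge(h,j)
round 2: derive span(h,e) via R1 from span(h,a), edge(a,e)
round 2: derive span(j,h) via R1 from span(j,e), edge(e,h)
round 2: derive span(j,j) via R1 from span(j,d), edge(d,j)
round 3: derive span(a,a) via R1 from span(a,h), edge(h,a)
round 3: derive span(b,e) via R1 from span(b,a), edge(a,e)
round 3: derive span(d,h) via R1 from span(d,e), edge(e,h)
round 3: derive span(e,e) via R1 from span(e,a), edge(a,e)
round 3: derive span(j,a) via R1 from span(j,h), edge(h,a)
round 4: derive span(d,a) via R1 from span(d,h), edge(h,a)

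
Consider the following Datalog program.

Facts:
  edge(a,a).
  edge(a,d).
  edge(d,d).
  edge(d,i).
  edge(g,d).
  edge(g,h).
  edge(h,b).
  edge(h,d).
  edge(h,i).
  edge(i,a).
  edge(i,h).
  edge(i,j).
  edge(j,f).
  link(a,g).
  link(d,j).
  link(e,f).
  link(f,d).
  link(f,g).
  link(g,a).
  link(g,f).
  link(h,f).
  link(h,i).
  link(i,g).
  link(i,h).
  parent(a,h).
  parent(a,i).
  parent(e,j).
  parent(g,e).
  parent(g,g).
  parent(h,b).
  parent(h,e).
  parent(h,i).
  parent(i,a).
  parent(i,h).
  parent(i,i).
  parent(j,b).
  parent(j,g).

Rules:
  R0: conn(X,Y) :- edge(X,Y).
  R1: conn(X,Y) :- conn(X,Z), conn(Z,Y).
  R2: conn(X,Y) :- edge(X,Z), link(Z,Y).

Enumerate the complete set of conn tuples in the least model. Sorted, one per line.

conn(a,a)
conn(a,b)
conn(a,d)
conn(a,f)
conn(a,g)
conn(a,h)
conn(a,i)
conn(a,j)
conn(d,a)
conn(d,b)
conn(d,d)
conn(d,f)
conn(d,g)
conn(d,h)
conn(d,i)
conn(d,j)
conn(g,a)
conn(g,b)
conn(g,d)
conn(g,f)
conn(g,g)
conn(g,h)
conn(g,i)
conn(g,j)
conn(h,a)
conn(h,b)
conn(h,d)
conn(h,f)
conn(h,g)
conn(h,h)
conn(h,i)
conn(h,j)
conn(i,a)
conn(i,b)
conn(i,d)
conn(i,f)
conn(i,g)
conn(i,h)
conn(i,i)
conn(i,j)
conn(j,a)
conn(j,b)
conn(j,d)
conn(j,f)
conn(j,g)
conn(j,h)
conn(j,i)
conn(j,j)

round 1: derive conn(a,a) via R0 from edge(a,a)
round 1: derive conn(a,d) via R0 from edge(a,d)
round 1: derive conn(d,d) via R0 from edge(d,d)
round 1: derive conn(d,i) via R0 from edge(d,i)
round 1: derive conn(g,d) via R0 from edge(g,d)
round 1: derive conn(g,h) via R0 from edge(g,h)
round 1: derive conn(h,b) via R0 from edge(h,b)
round 1: derive conn(h,d) via R0 from edge(h,d)
round 1: derive conn(h,i) via R0 from edge(h,i)
round 1: derive conn(i,a) via R0 from edge(i,a)
round 1: derive conn(i,h) via R0 from edge(i,h)
round 1: derive conn(i,j) via R0 from edge(i,j)
round 1: derive conn(j,f) via R0 from edge(j,f)
round 1: derive conn(a,g) via R2 from edge(a,a), link(a,g)
round 1: derive conn(a,j) via R2 from edge(a,d), link(d,j)
round 1: derive conn(d,g) via R2 from edge(d,i), link(i,g)
round 1: derive conn(d,h) via R2 from edge(d,i), link(i,h)
round 1: derive conn(d,j) via R2 from edge(d,d), link(d,j)
round 1: derive conn(g,f) via R2 from edge(g,h), link(h,f)
round 1: derive conn(g,i) via R2 from edge(g,h), link(h,i)
round 1: derive conn(g,j) via R2 from edge(g,d), link(d,j)
round 1: derive conn(h,g) via R2 from edge(h,i), link(i,g)
round 1: derive conn(h,h) via R2 from edge(h,i), link(i,h)
round 1: derive conn(h,j) via R2 from edge(h,d), link(d,j)
round 1: derive conn(i,f) via R2 from edge(i,h), link(h,f)
round 1: derive conn(i,g) via R2 from edge(i,a), link(a,g)
round 1: derive conn(i,i) via R2 from edge(i,h), link(h,i)
round 1: derive conn(j,d) via R2 from edge(j,f), link(f,d)
round 1: derive conn(j,g) via R2 from edge(j,f), link(f,g)
round 2: derive conn(a,f) via R1 from conn(a,g), conn(g,f)
round 2: derive conn(a,h) via R1 from conn(a,d), conn(d,h)
round 2: derive conn(a,i) via R1 from conn(a,d), conn(d,i)
round 2: derive conn(d,a) via R1 from conn(d,i), conn(i,a)
round 2: derive conn(d,b) via R1 from conn(d,h), conn(h,b)
round 2: derive conn(d,f) via R1 from conn(d,g), conn(g,f)
round 2: derive conn(g,a) via R1 from conn(g,i), conn(i,a)
round 2: derive conn(g,b) via R1 from conn(g,h), conn(h,b)
round 2: derive conn(g,g) via R1 from conn(g,d), conn(d,g)
round 2: derive conn(h,a) via R1 from conn(h,i), conn(i,a)
round 2: derive conn(h,f) via R1 from conn(h,g), conn(g,f)
round 2: derive conn(i,b) via R1 from conn(i,h), conn(h,b)
round 2: derive conn(i,d) via R1 from conn(i,a), conn(a,d)
round 2: derive conn(j,h) via R1 from conn(j,d), conn(d,h)
round 2: derive conn(j,i) via R1 from conn(j,d), conn(d,i)
round 2: derive conn(j,j) via R1 from conn(j,d), conn(d,j)
round 3: derive conn(a,b) via R1 from conn(a,d), conn(d,b)
round 3: derive conn(j,a) via R1 from conn(j,d), conn(d,a)
round 3: derive conn(j,b) via R1 from conn(j,d), conn(d,b)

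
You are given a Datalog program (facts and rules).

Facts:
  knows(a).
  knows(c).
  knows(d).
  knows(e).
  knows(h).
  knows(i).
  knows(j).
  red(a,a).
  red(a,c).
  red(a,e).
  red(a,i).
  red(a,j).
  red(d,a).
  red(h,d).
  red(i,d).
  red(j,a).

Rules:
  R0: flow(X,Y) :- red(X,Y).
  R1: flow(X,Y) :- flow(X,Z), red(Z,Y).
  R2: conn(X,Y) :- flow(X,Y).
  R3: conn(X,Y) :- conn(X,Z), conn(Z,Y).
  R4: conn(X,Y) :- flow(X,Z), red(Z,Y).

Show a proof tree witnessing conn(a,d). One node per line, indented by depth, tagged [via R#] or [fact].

conn(a,d)  [via R4]
  flow(a,i)  [via R0]
    red(a,i)  [fact]
  red(i,d)  [fact]

round 1: derive flow(a,a) via R0 from red(a,a)
round 1: derive flow(a,c) via R0 from red(a,c)
round 1: derive flow(a,e) via R0 from red(a,e)
round 1: derive flow(a,i) via R0 from red(a,i)
round 1: derive flow(a,j) via R0 from red(a,j)
round 1: derive flow(d,a) via R0 from red(d,a)
round 1: derive flow(h,d) via R0 from red(h,d)
round 1: derive flow(i,d) via R0 from red(i,d)
round 1: derive flow(j,a) via R0 from red(j,a)
round 2: derive flow(a,d) via R1 from flow(a,i), red(i,d)
round 2: derive flow(d,c) via R1 from flow(d,a), red(a,c)
round 2: derive flow(d,e) via R1 from flow(d,a), red(a,e)
round 2: derive flow(d,i) via R1 from flow(d,a), red(a,i)
round 2: derive flow(d,j) via R1 from flow(d,a), red(a,j)
round 2: derive flow(h,a) via R1 from flow(h,d), red(d,a)
round 2: derive flow(i,a) via R1 from flow(i,d), red(d,a)
round 2: derive flow(j,c) via R1 from flow(j,a), red(a,c)
round 2: derive flow(j,e) via R1 from flow(j,a), red(a,e)
round 2: derive flow(j,i) via R1 from flow(j,a), red(a,i)
round 2: derive flow(j,j) via R1 from flow(j,a), red(a,j)
round 2: derive conn(a,a) via R2 from flow(a,a)
round 2: derive conn(a,c) via R2 from flow(a,c)
round 2: derive conn(a,e) via R2 from flow(a,e)
round 2: derive conn(a,i) via R2 from flow(a,i)
round 2: derive conn(a,j) via R2 from flow(a,j)
round 2: derive conn(d,a) via R2 from flow(d,a)
round 2: derive conn(h,d) via R2 from flow(h,d)
round 2: derive conn(i,d) via R2 from flow(i,d)
round 2: derive conn(j,a) via R2 from flow(j,a)
round 2: derive conn(a,d) via R4 from flow(a,i), red(i,d)
round 2: derive conn(d,c) via R4 from flow(d,a), red(a,c)
round 2: derive conn(d,e) via R4 from flow(d,a), red(a,e)
round 2: derive conn(d,i) via R4 from flow(d,a), red(a,i)
round 2: derive conn(d,j) via R4 from flow(d,a), red(a,j)
round 2: derive conn(h,a) via R4 from flow(h,d), red(d,a)
round 2: derive conn(i,a) via R4 from flow(i,d), red(d,a)
round 2: derive conn(j,c) via R4 from flow(j,a), red(a,c)
round 2: derive conn(j,e) via R4 from flow(j,a), red(a,e)
round 2: derive conn(j,i) via R4 from flow(j,a), red(a,i)
round 2: derive conn(j,j) via R4 from flow(j,a), red(a,j)
round 3: derive flow(d,d) via R1 from flow(d,i), red(i,d)
round 3: derive flow(h,c) via R1 from flow(h,a), red(a,c)
round 3: derive flow(h,e) via R1 from flow(h,a), red(a,e)
round 3: derive flow(h,i) via R1 from flow(h,a), red(a,i)
round 3: derive flow(h,j) via R1 from flow(h,a), red(a,j)
round 3: derive flow(i,c) via R1 from flow(i,a), red(a,c)
round 3: derive flow(i,e) via R1 from flow(i,a), red(a,e)
round 3: derive flow(i,i) via R1 from flow(i,a), red(a,i)
round 3: derive flow(i,j) via R1 from flow(i,a), red(a,j)
round 3: derive flow(j,d) via R1 from flow(j,i), red(i,d)
round 3: derive conn(d,d) via R3 from conn(d,a), conn(a,d)
round 3: derive conn(h,c) via R3 from conn(h,a), conn(a,c)
round 3: derive conn(h,e) via R3 from conn(h,a), conn(a,e)
round 3: derive conn(h,i) via R3 from conn(h,a), conn(a,i)
round 3: derive conn(h,j) via R3 from conn(h,a), conn(a,j)
round 3: derive conn(i,c) via R3 from conn(i,a), conn(a,c)
round 3: derive conn(i,e) via R3 from conn(i,a), conn(a,e)
round 3: derive conn(i,i) via R3 from conn(i,a), conn(a,i)
round 3: derive conn(i,j) via R3 from conn(i,a), conn(a,j)
round 3: derive conn(j,d) via R3 from conn(j,a), conn(a,d)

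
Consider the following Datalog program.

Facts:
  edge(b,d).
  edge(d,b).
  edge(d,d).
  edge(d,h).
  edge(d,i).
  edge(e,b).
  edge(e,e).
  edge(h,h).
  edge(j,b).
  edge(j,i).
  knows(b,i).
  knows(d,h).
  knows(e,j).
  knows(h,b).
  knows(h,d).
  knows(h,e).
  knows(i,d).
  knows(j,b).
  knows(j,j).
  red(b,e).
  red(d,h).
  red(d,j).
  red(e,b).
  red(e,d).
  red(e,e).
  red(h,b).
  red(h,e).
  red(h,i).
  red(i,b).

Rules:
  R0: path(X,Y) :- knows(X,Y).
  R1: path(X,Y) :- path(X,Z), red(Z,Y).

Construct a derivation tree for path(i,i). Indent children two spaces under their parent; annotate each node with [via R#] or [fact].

round 1: derive path(b,i) via R0 from knows(b,i)
round 1: derive path(d,h) via R0 from knows(d,h)
round 1: derive path(e,j) via R0 from knows(e,j)
round 1: derive path(h,b) via R0 from knows(h,b)
round 1: derive path(h,d) via R0 from knows(h,d)
round 1: derive path(h,e) via R0 from knows(h,e)
round 1: derive path(i,d) via R0 from knows(i,d)
round 1: derive path(j,b) via R0 from knows(j,b)
round 1: derive path(j,j) via R0 from knows(j,j)
round 2: derive path(b,b) via R1 from path(b,i), red(i,b)
round 2: derive path(d,b) via R1 from path(d,h), red(h,b)
round 2: derive path(d,e) via R1 from path(d,h), red(h,e)
round 2: derive path(d,i) via R1 from path(d,h), red(h,i)
round 2: derive path(h,h) via R1 from path(h,d), red(d,h)
round 2: derive path(h,j) via R1 from path(h,d), red(d,j)
round 2: derive path(i,h) via R1 from path(i,d), red(d,h)
round 2: derive path(i,j) via R1 from path(i,d), red(d,j)
round 2: derive path(j,e) via R1 from path(j,b), red(b,e)
round 3: derive path(b,e) via R1 from path(b,b), red(b,e)
round 3: derive path(d,d) via R1 from path(d,e), red(e,d)
round 3: derive path(h,i) via R1 from path(h,h), red(h,i)
round 3: derive path(i,b) via R1 from path(i,h), red(h,b)
round 3: derive path(i,e) via R1 from path(i,h), red(h,e)
round 3: derive path(i,i) via R1 from path(i,h), red(h,i)
round 3: derive path(j,d) via R1 from path(j,e), red(e,d)
round 4: derive path(b,d) via R1 from path(b,e), red(e,d)
round 4: derive path(d,j) via R1 from path(d,d), red(d,j)
round 4: derive path(j,h) via R1 from path(j,d), red(d,h)
round 5: derive path(b,h) via R1 from path(b,d), red(d,h)
round 5: derive path(b,j) via R1 from path(b,d), red(d,j)
round 5: derive path(j,i) via R1 from path(j,h), red(h,i)

path(i,i)  [via R1]
  path(i,h)  [via R1]
    path(i,d)  [via R0]
      knows(i,d)  [fact]
    red(d,h)  [fact]
  red(h,i)  [fact]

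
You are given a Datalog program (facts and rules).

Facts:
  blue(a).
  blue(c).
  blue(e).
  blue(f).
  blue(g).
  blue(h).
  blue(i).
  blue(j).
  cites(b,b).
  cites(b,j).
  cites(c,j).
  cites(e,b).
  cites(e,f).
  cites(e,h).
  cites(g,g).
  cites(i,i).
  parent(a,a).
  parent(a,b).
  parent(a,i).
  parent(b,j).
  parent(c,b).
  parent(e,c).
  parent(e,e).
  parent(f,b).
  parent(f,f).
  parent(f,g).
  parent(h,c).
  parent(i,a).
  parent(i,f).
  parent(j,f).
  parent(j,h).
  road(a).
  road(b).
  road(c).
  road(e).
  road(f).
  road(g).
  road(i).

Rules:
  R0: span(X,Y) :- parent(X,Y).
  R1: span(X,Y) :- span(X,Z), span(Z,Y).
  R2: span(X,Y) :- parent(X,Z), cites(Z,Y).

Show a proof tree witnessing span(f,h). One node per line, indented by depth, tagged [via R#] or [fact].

span(f,h)  [via R1]
  span(f,j)  [via R2]
    parent(f,b)  [fact]
    cites(b,j)  [fact]
  span(j,h)  [via R0]
    parent(j,h)  [fact]

round 1: derive span(a,a) via R0 from parent(a,a)
round 1: derive span(a,b) via R0 from parent(a,b)
round 1: derive span(a,i) via R0 from parent(a,i)
round 1: derive span(b,j) via R0 from parent(b,j)
round 1: derive span(c,b) via R0 from parent(c,b)
round 1: derive span(e,c) via R0 from parent(e,c)
round 1: derive span(e,e) via R0 from parent(e,e)
round 1: derive span(f,b) via R0 from parent(f,b)
round 1: derive span(f,f) via R0 from parent(f,f)
round 1: derive span(f,g) via R0 from parent(f,g)
round 1: derive span(h,c) via R0 from parent(h,c)
round 1: derive span(i,a) via R0 from parent(i,a)
round 1: derive span(i,f) via R0 from parent(i,f)
round 1: derive span(j,f) via R0 from parent(j,f)
round 1: derive span(j,h) via R0 from parent(j,h)
round 1: derive span(a,j) via R2 from parent(a,b), cites(b,j)
round 1: derive span(c,j) via R2 from parent(c,b), cites(b,j)
round 1: derive span(e,b) via R2 from parent(e,e), cites(e,b)
round 1: derive span(e,f) via R2 from parent(e,e), cites(e,f)
round 1: derive span(e,h) via R2 from parent(e,e), cites(e,h)
round 1: derive span(e,j) via R2 from parent(e,c), cites(c,j)
round 1: derive span(f,j) via R2 from parent(f,b), cites(b,j)
round 1: derive span(h,j) via R2 from parent(h,c), cites(c,j)
round 2: derive span(a,f) via R1 from span(a,i), span(i,f)
round 2: derive span(a,h) via R1 from span(a,j), span(j,h)
round 2: derive span(b,f) via R1 from span(b,j), span(j,f)
round 2: derive span(b,h) via R1 from span(b,j), span(j,h)
round 2: derive span(c,f) via R1 from span(c,j), span(j,f)
round 2: derive span(c,h) via R1 from span(c,j), span(j,h)
round 2: derive span(e,g) via R1 from span(e,f), span(f,g)
round 2: derive span(f,h) via R1 from span(f,j), span(j,h)
round 2: derive span(h,b) via R1 from span(h,c), span(c,b)
round 2: derive span(h,f) via R1 from span(h,j), span(j,f)
round 2: derive span(h,h) via R1 from span(h,j), span(j,h)
round 2: derive span(i,b) via R1 from span(i,a), span(a,b)
round 2: derive span(i,g) via R1 from span(i,f), span(f,g)
round 2: derive span(i,i) via R1 from span(i,a), span(a,i)
round 2: derive span(i,j) via R1 from span(i,a), span(a,j)
round 2: derive span(j,b) via R1 from span(j,f), span(f,b)
round 2: derive span(j,c) via R1 from span(j,h), span(h,c)
round 2: derive span(j,g) via R1 from span(j,f), span(f,g)
round 2: derive span(j,j) via R1 from span(j,f), span(f,j)
round 3: derive span(a,c) via R1 from span(a,h), span(h,c)
round 3: derive span(a,g) via R1 from span(a,f), span(f,g)
round 3: derive span(b,b) via R1 from span(b,f), span(f,b)
round 3: derive span(b,c) via R1 from span(b,h), span(h,c)
round 3: derive span(b,g) via R1 from span(b,f), span(f,g)
round 3: derive span(c,c) via R1 from span(c,h), span(h,c)
round 3: derive span(c,g) via R1 from span(c,f), span(f,g)
round 3: derive span(f,c) via R1 from span(f,h), span(h,c)
round 3: derive span(h,g) via R1 from span(h,f), span(f,g)
round 3: derive span(i,c) via R1 from span(i,j), span(j,c)
round 3: derive span(i,h) via R1 from span(i,a), span(a,h)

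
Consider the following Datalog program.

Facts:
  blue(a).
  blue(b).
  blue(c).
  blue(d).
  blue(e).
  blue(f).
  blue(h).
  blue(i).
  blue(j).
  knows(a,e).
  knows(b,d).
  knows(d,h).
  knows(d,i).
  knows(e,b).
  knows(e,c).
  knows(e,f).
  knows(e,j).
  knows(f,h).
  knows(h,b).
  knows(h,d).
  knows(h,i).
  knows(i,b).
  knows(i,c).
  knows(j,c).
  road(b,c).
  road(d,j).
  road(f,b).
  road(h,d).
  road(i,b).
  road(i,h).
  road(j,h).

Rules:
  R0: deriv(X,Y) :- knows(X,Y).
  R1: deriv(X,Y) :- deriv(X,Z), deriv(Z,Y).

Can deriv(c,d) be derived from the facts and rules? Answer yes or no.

round 1: derive deriv(a,e) via R0 from knows(a,e)
round 1: derive deriv(b,d) via R0 from knows(b,d)
round 1: derive deriv(d,h) via R0 from knows(d,h)
round 1: derive deriv(d,i) via R0 from knows(d,i)
round 1: derive deriv(e,b) via R0 from knows(e,b)
round 1: derive deriv(e,c) via R0 from knows(e,c)
round 1: derive deriv(e,f) via R0 from knows(e,f)
round 1: derive deriv(e,j) via R0 from knows(e,j)
round 1: derive deriv(f,h) via R0 from knows(f,h)
round 1: derive deriv(h,b) via R0 from knows(h,b)
round 1: derive deriv(h,d) via R0 from knows(h,d)
round 1: derive deriv(h,i) via R0 from knows(h,i)
round 1: derive deriv(i,b) via R0 from knows(i,b)
round 1: derive deriv(i,c) via R0 from knows(i,c)
round 1: derive deriv(j,c) via R0 from knows(j,c)
round 2: derive deriv(a,b) via R1 from deriv(a,e), deriv(e,b)
round 2: derive deriv(a,c) via R1 from deriv(a,e), deriv(e,c)
round 2: derive deriv(a,f) via R1 from deriv(a,e), deriv(e,f)
round 2: derive deriv(a,j) via R1 from deriv(a,e), deriv(e,j)
round 2: derive deriv(b,h) via R1 from deriv(b,d), deriv(d,h)
round 2: derive deriv(b,i) via R1 from deriv(b,d), deriv(d,i)
round 2: derive deriv(d,b) via R1 from deriv(d,h), deriv(h,b)
round 2: derive deriv(d,c) via R1 from deriv(d,i), deriv(i,c)
round 2: derive deriv(d,d) via R1 from deriv(d,h), deriv(h,d)
round 2: derive deriv(e,d) via R1 from deriv(e,b), deriv(b,d)
round 2: derive deriv(e,h) via R1 from deriv(e,f), deriv(f,h)
round 2: derive deriv(f,b) via R1 from deriv(f,h), deriv(h,b)
round 2: derive deriv(f,d) via R1 from deriv(f,h), deriv(h,d)
round 2: derive deriv(f,i) via R1 from deriv(f,h), deriv(h,i)
round 2: derive deriv(h,c) via R1 from deriv(h,i), deriv(i,c)
round 2: derive deriv(h,h) via R1 from deriv(h,d), deriv(d,h)
round 2: derive deriv(i,d) via R1 from deriv(i,b), deriv(b,d)
round 3: derive deriv(a,d) via R1 from deriv(a,b), deriv(b,d)
round 3: derive deriv(a,h) via R1 from deriv(a,b), deriv(b,h)
round 3: derive deriv(a,i) via R1 from deriv(a,b), deriv(b,i)
round 3: derive deriv(b,b) via R1 from deriv(b,d), deriv(d,b)
round 3: derive deriv(b,c) via R1 from deriv(b,d), deriv(d,c)
round 3: derive deriv(e,i) via R1 from deriv(e,b), deriv(b,i)
round 3: derive deriv(f,c) via R1 from deriv(f,d), deriv(d,c)
round 3: derive deriv(i,h) via R1 from deriv(i,b), deriv(b,h)
round 3: derive deriv(i,i) via R1 from deriv(i,b), deriv(b,i)

no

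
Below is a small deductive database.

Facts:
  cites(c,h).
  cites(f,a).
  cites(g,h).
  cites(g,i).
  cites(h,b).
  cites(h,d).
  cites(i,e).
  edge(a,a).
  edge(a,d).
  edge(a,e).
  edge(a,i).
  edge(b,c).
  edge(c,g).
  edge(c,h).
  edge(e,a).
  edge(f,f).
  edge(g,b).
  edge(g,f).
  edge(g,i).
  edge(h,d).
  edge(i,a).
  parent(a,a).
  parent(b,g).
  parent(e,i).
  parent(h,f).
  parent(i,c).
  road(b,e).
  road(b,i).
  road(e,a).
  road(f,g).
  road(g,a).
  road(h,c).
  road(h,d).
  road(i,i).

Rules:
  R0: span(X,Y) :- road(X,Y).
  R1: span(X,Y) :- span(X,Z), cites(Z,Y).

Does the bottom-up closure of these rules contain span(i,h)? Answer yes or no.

round 1: derive span(b,e) via R0 from road(b,e)
round 1: derive span(b,i) via R0 from road(b,i)
round 1: derive span(e,a) via R0 from road(e,a)
round 1: derive span(f,g) via R0 from road(f,g)
round 1: derive span(g,a) via R0 from road(g,a)
round 1: derive span(h,c) via R0 from road(h,c)
round 1: derive span(h,d) via R0 from road(h,d)
round 1: derive span(i,i) via R0 from road(i,i)
round 2: derive span(f,h) via R1 from span(f,g), cites(g,h)
round 2: derive span(f,i) via R1 from span(f,g), cites(g,i)
round 2: derive span(h,h) via R1 from span(h,c), cites(c,h)
round 2: derive span(i,e) via R1 from span(i,i), cites(i,e)
round 3: derive span(f,b) via R1 from span(f,h), cites(h,b)
round 3: derive span(f,d) via R1 from span(f,h), cites(h,d)
round 3: derive span(f,e) via R1 from span(f,i), cites(i,e)
round 3: derive span(h,b) via R1 from span(h,h), cites(h,b)

no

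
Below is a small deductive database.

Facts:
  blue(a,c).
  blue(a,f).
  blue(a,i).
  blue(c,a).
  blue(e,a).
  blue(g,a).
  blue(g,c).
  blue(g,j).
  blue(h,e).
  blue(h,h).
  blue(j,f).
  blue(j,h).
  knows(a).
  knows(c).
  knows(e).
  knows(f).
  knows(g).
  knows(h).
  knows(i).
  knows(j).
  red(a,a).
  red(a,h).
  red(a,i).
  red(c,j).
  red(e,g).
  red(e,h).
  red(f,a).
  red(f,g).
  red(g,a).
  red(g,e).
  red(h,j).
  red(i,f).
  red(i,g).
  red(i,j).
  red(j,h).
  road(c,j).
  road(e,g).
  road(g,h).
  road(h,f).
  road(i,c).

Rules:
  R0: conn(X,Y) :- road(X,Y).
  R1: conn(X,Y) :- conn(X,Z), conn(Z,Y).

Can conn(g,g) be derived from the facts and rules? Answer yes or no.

round 1: derive conn(c,j) via R0 from road(c,j)
round 1: derive conn(e,g) via R0 from road(e,g)
round 1: derive conn(g,h) via R0 from road(g,h)
round 1: derive conn(h,f) via R0 from road(h,f)
round 1: derive conn(i,c) via R0 from road(i,c)
round 2: derive conn(e,h) via R1 from conn(e,g), conn(g,h)
round 2: derive conn(g,f) via R1 from conn(g,h), conn(h,f)
round 2: derive conn(i,j) via R1 from conn(i,c), conn(c,j)
round 3: derive conn(e,f) via R1 from conn(e,g), conn(g,f)

no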